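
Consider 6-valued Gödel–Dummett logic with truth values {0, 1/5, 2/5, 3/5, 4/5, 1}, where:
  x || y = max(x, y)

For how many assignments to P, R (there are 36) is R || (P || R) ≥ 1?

value 1: 11 assignments (counts)
value 4/5: 9 assignments
value 3/5: 7 assignments
value 2/5: 5 assignments
value 1/5: 3 assignments
value 0: 1 assignment
So 11 of the 36 assignments meet the threshold.

11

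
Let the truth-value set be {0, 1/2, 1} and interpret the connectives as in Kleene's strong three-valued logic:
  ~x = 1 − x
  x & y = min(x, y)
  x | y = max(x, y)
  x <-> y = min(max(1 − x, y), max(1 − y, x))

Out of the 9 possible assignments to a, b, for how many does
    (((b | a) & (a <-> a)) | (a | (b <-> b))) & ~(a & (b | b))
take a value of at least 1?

4

a = 0, b = 0 ↦ 1  ≥
a = 0, b = 1/2 ↦ 1/2  <
a = 0, b = 1 ↦ 1  ≥
a = 1/2, b = 0 ↦ 1  ≥
a = 1/2, b = 1/2 ↦ 1/2  <
a = 1/2, b = 1 ↦ 1/2  <
a = 1, b = 0 ↦ 1  ≥
a = 1, b = 1/2 ↦ 1/2  <
a = 1, b = 1 ↦ 0  <
So 4 of the 9 assignments meet the threshold.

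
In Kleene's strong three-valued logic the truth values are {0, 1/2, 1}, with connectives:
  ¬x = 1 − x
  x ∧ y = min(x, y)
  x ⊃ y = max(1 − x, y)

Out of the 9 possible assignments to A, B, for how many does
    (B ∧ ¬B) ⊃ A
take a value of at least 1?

7

A = 0, B = 0 ↦ 1  ≥
A = 0, B = 1/2 ↦ 1/2  <
A = 0, B = 1 ↦ 1  ≥
A = 1/2, B = 0 ↦ 1  ≥
A = 1/2, B = 1/2 ↦ 1/2  <
A = 1/2, B = 1 ↦ 1  ≥
A = 1, B = 0 ↦ 1  ≥
A = 1, B = 1/2 ↦ 1  ≥
A = 1, B = 1 ↦ 1  ≥
So 7 of the 9 assignments meet the threshold.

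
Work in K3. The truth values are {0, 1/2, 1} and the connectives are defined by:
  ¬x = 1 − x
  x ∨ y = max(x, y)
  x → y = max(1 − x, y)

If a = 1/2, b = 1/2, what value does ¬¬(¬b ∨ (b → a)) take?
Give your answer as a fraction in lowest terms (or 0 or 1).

1/2

¬b = ¬1/2 = 1/2
b → a = 1/2 → 1/2 = 1/2
¬b ∨ (b → a) = 1/2 ∨ 1/2 = 1/2
¬(¬b ∨ (b → a)) = ¬1/2 = 1/2
¬¬(¬b ∨ (b → a)) = ¬1/2 = 1/2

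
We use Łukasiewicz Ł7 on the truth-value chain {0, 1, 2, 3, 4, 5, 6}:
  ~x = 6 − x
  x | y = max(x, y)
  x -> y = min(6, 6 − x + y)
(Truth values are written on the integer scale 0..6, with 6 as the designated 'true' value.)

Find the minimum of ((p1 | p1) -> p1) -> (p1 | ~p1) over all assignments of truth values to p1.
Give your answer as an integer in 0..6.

3

Take p1 = 3:
p1 | p1 = 3 | 3 = 3
(p1 | p1) -> p1 = 3 -> 3 = 6
~p1 = ~3 = 3
p1 | ~p1 = 3 | 3 = 3
((p1 | p1) -> p1) -> (p1 | ~p1) = 6 -> 3 = 3
No assignment yields a value below 3, so this is the minimum.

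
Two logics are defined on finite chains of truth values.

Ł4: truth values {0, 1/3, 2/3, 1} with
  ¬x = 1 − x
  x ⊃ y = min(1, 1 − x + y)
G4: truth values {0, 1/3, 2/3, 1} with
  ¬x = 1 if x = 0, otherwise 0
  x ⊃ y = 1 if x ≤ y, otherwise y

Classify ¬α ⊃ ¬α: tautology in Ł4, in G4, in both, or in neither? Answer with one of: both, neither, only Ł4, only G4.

In Ł4: every assignment gives 1 — tautology.
In G4: every assignment gives 1 — tautology.

both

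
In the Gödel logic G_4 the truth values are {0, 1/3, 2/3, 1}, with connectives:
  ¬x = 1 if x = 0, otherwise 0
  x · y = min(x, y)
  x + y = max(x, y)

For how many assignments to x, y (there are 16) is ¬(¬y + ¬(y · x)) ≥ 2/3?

x = 0, y = 0 ↦ 0  <
x = 0, y = 1/3 ↦ 0  <
x = 0, y = 2/3 ↦ 0  <
x = 0, y = 1 ↦ 0  <
x = 1/3, y = 0 ↦ 0  <
x = 1/3, y = 1/3 ↦ 1  ≥
x = 1/3, y = 2/3 ↦ 1  ≥
x = 1/3, y = 1 ↦ 1  ≥
x = 2/3, y = 0 ↦ 0  <
x = 2/3, y = 1/3 ↦ 1  ≥
x = 2/3, y = 2/3 ↦ 1  ≥
x = 2/3, y = 1 ↦ 1  ≥
x = 1, y = 0 ↦ 0  <
x = 1, y = 1/3 ↦ 1  ≥
x = 1, y = 2/3 ↦ 1  ≥
x = 1, y = 1 ↦ 1  ≥
So 9 of the 16 assignments meet the threshold.

9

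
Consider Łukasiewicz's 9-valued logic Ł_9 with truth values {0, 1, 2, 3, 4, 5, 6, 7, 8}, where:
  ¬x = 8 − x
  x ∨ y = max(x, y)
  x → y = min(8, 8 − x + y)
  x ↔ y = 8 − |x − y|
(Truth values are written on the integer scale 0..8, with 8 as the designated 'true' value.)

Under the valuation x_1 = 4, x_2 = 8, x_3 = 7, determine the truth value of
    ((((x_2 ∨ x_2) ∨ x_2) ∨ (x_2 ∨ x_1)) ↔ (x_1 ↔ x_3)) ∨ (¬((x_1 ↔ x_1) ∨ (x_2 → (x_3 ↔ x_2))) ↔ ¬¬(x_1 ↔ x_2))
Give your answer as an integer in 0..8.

x_2 ∨ x_2 = 8 ∨ 8 = 8
(x_2 ∨ x_2) ∨ x_2 = 8 ∨ 8 = 8
x_2 ∨ x_1 = 8 ∨ 4 = 8
((x_2 ∨ x_2) ∨ x_2) ∨ (x_2 ∨ x_1) = 8 ∨ 8 = 8
x_1 ↔ x_3 = 4 ↔ 7 = 5
(((x_2 ∨ x_2) ∨ x_2) ∨ (x_2 ∨ x_1)) ↔ (x_1 ↔ x_3) = 8 ↔ 5 = 5
x_1 ↔ x_1 = 4 ↔ 4 = 8
x_3 ↔ x_2 = 7 ↔ 8 = 7
x_2 → (x_3 ↔ x_2) = 8 → 7 = 7
(x_1 ↔ x_1) ∨ (x_2 → (x_3 ↔ x_2)) = 8 ∨ 7 = 8
¬((x_1 ↔ x_1) ∨ (x_2 → (x_3 ↔ x_2))) = ¬8 = 0
x_1 ↔ x_2 = 4 ↔ 8 = 4
¬(x_1 ↔ x_2) = ¬4 = 4
¬¬(x_1 ↔ x_2) = ¬4 = 4
¬((x_1 ↔ x_1) ∨ (x_2 → (x_3 ↔ x_2))) ↔ ¬¬(x_1 ↔ x_2) = 0 ↔ 4 = 4
((((x_2 ∨ x_2) ∨ x_2) ∨ (x_2 ∨ x_1)) ↔ (x_1 ↔ x_3)) ∨ (¬((x_1 ↔ x_1) ∨ (x_2 → (x_3 ↔ x_2))) ↔ ¬¬(x_1 ↔ x_2)) = 5 ∨ 4 = 5

5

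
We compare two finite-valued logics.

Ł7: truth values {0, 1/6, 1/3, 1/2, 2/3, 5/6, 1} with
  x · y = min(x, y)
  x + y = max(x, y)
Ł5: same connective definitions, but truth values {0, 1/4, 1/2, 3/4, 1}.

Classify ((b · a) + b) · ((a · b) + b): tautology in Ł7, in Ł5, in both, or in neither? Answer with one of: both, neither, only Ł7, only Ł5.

neither

In Ł7: at a = 0, b = 0 the value is 0 — not a tautology.
In Ł5: at a = 0, b = 0 the value is 0 — not a tautology.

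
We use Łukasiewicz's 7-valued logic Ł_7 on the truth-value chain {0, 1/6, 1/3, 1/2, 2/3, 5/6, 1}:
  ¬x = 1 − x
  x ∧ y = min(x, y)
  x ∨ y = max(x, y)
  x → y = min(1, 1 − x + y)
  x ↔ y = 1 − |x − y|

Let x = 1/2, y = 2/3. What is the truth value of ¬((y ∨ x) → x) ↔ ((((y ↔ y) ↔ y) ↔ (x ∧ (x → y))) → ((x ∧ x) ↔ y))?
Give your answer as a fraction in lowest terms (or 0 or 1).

1/6

y ∨ x = 2/3 ∨ 1/2 = 2/3
(y ∨ x) → x = 2/3 → 1/2 = 5/6
¬((y ∨ x) → x) = ¬5/6 = 1/6
y ↔ y = 2/3 ↔ 2/3 = 1
(y ↔ y) ↔ y = 1 ↔ 2/3 = 2/3
x → y = 1/2 → 2/3 = 1
x ∧ (x → y) = 1/2 ∧ 1 = 1/2
((y ↔ y) ↔ y) ↔ (x ∧ (x → y)) = 2/3 ↔ 1/2 = 5/6
x ∧ x = 1/2 ∧ 1/2 = 1/2
(x ∧ x) ↔ y = 1/2 ↔ 2/3 = 5/6
(((y ↔ y) ↔ y) ↔ (x ∧ (x → y))) → ((x ∧ x) ↔ y) = 5/6 → 5/6 = 1
¬((y ∨ x) → x) ↔ ((((y ↔ y) ↔ y) ↔ (x ∧ (x → y))) → ((x ∧ x) ↔ y)) = 1/6 ↔ 1 = 1/6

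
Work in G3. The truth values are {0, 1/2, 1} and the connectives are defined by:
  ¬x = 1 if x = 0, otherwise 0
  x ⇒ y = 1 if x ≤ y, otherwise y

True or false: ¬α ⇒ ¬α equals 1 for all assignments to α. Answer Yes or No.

Yes

α = 0 ↦ 1
α = 1/2 ↦ 1
α = 1 ↦ 1
Every assignment gives a value ≥ 1.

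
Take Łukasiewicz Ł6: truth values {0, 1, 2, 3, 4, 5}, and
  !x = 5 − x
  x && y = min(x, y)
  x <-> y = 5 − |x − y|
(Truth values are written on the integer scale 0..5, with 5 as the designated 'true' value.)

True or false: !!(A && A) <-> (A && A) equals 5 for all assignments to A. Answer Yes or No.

A = 0 ↦ 5
A = 1 ↦ 5
A = 2 ↦ 5
A = 3 ↦ 5
A = 4 ↦ 5
A = 5 ↦ 5
Every assignment gives a value ≥ 5.

Yes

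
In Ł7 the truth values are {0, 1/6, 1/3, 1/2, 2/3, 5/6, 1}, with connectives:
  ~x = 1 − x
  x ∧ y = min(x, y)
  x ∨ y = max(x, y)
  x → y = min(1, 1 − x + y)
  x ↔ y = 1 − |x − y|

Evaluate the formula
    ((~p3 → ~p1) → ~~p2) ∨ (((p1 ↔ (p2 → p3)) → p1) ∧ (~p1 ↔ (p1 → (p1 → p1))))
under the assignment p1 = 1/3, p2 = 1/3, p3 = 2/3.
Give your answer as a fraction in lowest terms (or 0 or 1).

~p3 = ~2/3 = 1/3
~p1 = ~1/3 = 2/3
~p3 → ~p1 = 1/3 → 2/3 = 1
~p2 = ~1/3 = 2/3
~~p2 = ~2/3 = 1/3
(~p3 → ~p1) → ~~p2 = 1 → 1/3 = 1/3
p2 → p3 = 1/3 → 2/3 = 1
p1 ↔ (p2 → p3) = 1/3 ↔ 1 = 1/3
(p1 ↔ (p2 → p3)) → p1 = 1/3 → 1/3 = 1
~p1 = ~1/3 = 2/3
p1 → p1 = 1/3 → 1/3 = 1
p1 → (p1 → p1) = 1/3 → 1 = 1
~p1 ↔ (p1 → (p1 → p1)) = 2/3 ↔ 1 = 2/3
((p1 ↔ (p2 → p3)) → p1) ∧ (~p1 ↔ (p1 → (p1 → p1))) = 1 ∧ 2/3 = 2/3
((~p3 → ~p1) → ~~p2) ∨ (((p1 ↔ (p2 → p3)) → p1) ∧ (~p1 ↔ (p1 → (p1 → p1)))) = 1/3 ∨ 2/3 = 2/3

2/3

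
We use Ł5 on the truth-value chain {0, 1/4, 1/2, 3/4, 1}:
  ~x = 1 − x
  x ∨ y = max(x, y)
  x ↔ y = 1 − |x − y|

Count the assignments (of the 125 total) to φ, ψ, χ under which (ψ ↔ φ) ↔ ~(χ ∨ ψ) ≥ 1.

value 1: 26 assignments (counts)
value 3/4: 35 assignments
value 1/2: 33 assignments
value 1/4: 21 assignments
value 0: 10 assignments
So 26 of the 125 assignments meet the threshold.

26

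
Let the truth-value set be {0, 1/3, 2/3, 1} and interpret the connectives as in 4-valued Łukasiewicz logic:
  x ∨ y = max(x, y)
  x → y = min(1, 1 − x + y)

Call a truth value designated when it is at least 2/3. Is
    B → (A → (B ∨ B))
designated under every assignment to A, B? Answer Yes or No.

A = 0, B = 0 ↦ 1
A = 0, B = 1/3 ↦ 1
A = 0, B = 2/3 ↦ 1
A = 0, B = 1 ↦ 1
A = 1/3, B = 0 ↦ 1
A = 1/3, B = 1/3 ↦ 1
A = 1/3, B = 2/3 ↦ 1
A = 1/3, B = 1 ↦ 1
A = 2/3, B = 0 ↦ 1
A = 2/3, B = 1/3 ↦ 1
A = 2/3, B = 2/3 ↦ 1
A = 2/3, B = 1 ↦ 1
A = 1, B = 0 ↦ 1
A = 1, B = 1/3 ↦ 1
A = 1, B = 2/3 ↦ 1
A = 1, B = 1 ↦ 1
Every assignment gives a value ≥ 2/3.

Yes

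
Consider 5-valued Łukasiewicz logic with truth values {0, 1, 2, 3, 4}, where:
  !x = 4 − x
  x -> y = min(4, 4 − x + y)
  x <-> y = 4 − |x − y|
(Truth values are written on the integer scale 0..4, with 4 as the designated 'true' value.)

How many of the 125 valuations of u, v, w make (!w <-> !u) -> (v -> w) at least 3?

value 4: 102 assignments (counts)
value 3: 12 assignments (counts)
value 2: 7 assignments
value 1: 3 assignments
value 0: 1 assignment
So 114 of the 125 assignments meet the threshold.

114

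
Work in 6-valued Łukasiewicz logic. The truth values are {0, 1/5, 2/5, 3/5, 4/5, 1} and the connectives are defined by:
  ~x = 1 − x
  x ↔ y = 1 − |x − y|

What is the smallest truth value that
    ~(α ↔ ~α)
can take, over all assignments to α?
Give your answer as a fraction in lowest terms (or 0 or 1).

1/5

Take α = 2/5:
~α = ~2/5 = 3/5
α ↔ ~α = 2/5 ↔ 3/5 = 4/5
~(α ↔ ~α) = ~4/5 = 1/5
No assignment yields a value below 1/5, so this is the minimum.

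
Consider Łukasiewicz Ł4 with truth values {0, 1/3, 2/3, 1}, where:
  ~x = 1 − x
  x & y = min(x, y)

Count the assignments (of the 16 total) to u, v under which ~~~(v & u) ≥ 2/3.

u = 0, v = 0 ↦ 1  ≥
u = 0, v = 1/3 ↦ 1  ≥
u = 0, v = 2/3 ↦ 1  ≥
u = 0, v = 1 ↦ 1  ≥
u = 1/3, v = 0 ↦ 1  ≥
u = 1/3, v = 1/3 ↦ 2/3  ≥
u = 1/3, v = 2/3 ↦ 2/3  ≥
u = 1/3, v = 1 ↦ 2/3  ≥
u = 2/3, v = 0 ↦ 1  ≥
u = 2/3, v = 1/3 ↦ 2/3  ≥
u = 2/3, v = 2/3 ↦ 1/3  <
u = 2/3, v = 1 ↦ 1/3  <
u = 1, v = 0 ↦ 1  ≥
u = 1, v = 1/3 ↦ 2/3  ≥
u = 1, v = 2/3 ↦ 1/3  <
u = 1, v = 1 ↦ 0  <
So 12 of the 16 assignments meet the threshold.

12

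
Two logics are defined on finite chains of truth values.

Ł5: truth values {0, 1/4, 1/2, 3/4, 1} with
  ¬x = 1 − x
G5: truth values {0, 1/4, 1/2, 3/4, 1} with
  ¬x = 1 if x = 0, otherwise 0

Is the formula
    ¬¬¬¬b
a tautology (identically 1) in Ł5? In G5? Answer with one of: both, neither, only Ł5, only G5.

neither

In Ł5: at b = 0 the value is 0 — not a tautology.
In G5: at b = 0 the value is 0 — not a tautology.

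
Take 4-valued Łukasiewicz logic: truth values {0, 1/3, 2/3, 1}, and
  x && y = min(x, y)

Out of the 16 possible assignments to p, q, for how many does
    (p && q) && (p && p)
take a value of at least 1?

p = 0, q = 0 ↦ 0  <
p = 0, q = 1/3 ↦ 0  <
p = 0, q = 2/3 ↦ 0  <
p = 0, q = 1 ↦ 0  <
p = 1/3, q = 0 ↦ 0  <
p = 1/3, q = 1/3 ↦ 1/3  <
p = 1/3, q = 2/3 ↦ 1/3  <
p = 1/3, q = 1 ↦ 1/3  <
p = 2/3, q = 0 ↦ 0  <
p = 2/3, q = 1/3 ↦ 1/3  <
p = 2/3, q = 2/3 ↦ 2/3  <
p = 2/3, q = 1 ↦ 2/3  <
p = 1, q = 0 ↦ 0  <
p = 1, q = 1/3 ↦ 1/3  <
p = 1, q = 2/3 ↦ 2/3  <
p = 1, q = 1 ↦ 1  ≥
So 1 of the 16 assignments meets the threshold.

1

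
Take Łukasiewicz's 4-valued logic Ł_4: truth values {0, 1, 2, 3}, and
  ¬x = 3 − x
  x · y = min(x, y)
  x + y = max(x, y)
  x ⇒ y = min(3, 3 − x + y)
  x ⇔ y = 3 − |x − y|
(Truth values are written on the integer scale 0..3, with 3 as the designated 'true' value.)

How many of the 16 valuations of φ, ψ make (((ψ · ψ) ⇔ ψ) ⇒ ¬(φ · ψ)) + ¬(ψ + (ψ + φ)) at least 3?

7

φ = 0, ψ = 0 ↦ 3  ≥
φ = 0, ψ = 1 ↦ 3  ≥
φ = 0, ψ = 2 ↦ 3  ≥
φ = 0, ψ = 3 ↦ 3  ≥
φ = 1, ψ = 0 ↦ 3  ≥
φ = 1, ψ = 1 ↦ 2  <
φ = 1, ψ = 2 ↦ 2  <
φ = 1, ψ = 3 ↦ 2  <
φ = 2, ψ = 0 ↦ 3  ≥
φ = 2, ψ = 1 ↦ 2  <
φ = 2, ψ = 2 ↦ 1  <
φ = 2, ψ = 3 ↦ 1  <
φ = 3, ψ = 0 ↦ 3  ≥
φ = 3, ψ = 1 ↦ 2  <
φ = 3, ψ = 2 ↦ 1  <
φ = 3, ψ = 3 ↦ 0  <
So 7 of the 16 assignments meet the threshold.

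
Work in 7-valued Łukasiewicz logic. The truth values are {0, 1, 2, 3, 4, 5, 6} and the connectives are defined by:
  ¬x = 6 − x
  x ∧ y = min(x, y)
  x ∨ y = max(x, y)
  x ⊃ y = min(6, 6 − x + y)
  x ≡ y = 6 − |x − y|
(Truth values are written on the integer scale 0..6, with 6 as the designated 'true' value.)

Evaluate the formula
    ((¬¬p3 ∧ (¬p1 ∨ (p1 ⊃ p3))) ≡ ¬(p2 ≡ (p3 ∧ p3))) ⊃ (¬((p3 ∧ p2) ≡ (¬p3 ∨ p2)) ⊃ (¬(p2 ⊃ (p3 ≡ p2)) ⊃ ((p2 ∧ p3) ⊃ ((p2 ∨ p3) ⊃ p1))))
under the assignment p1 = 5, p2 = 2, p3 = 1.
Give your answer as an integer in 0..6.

¬p3 = ¬1 = 5
¬¬p3 = ¬5 = 1
¬p1 = ¬5 = 1
p1 ⊃ p3 = 5 ⊃ 1 = 2
¬p1 ∨ (p1 ⊃ p3) = 1 ∨ 2 = 2
¬¬p3 ∧ (¬p1 ∨ (p1 ⊃ p3)) = 1 ∧ 2 = 1
p3 ∧ p3 = 1 ∧ 1 = 1
p2 ≡ (p3 ∧ p3) = 2 ≡ 1 = 5
¬(p2 ≡ (p3 ∧ p3)) = ¬5 = 1
(¬¬p3 ∧ (¬p1 ∨ (p1 ⊃ p3))) ≡ ¬(p2 ≡ (p3 ∧ p3)) = 1 ≡ 1 = 6
p3 ∧ p2 = 1 ∧ 2 = 1
¬p3 = ¬1 = 5
¬p3 ∨ p2 = 5 ∨ 2 = 5
(p3 ∧ p2) ≡ (¬p3 ∨ p2) = 1 ≡ 5 = 2
¬((p3 ∧ p2) ≡ (¬p3 ∨ p2)) = ¬2 = 4
p3 ≡ p2 = 1 ≡ 2 = 5
p2 ⊃ (p3 ≡ p2) = 2 ⊃ 5 = 6
¬(p2 ⊃ (p3 ≡ p2)) = ¬6 = 0
p2 ∧ p3 = 2 ∧ 1 = 1
p2 ∨ p3 = 2 ∨ 1 = 2
(p2 ∨ p3) ⊃ p1 = 2 ⊃ 5 = 6
(p2 ∧ p3) ⊃ ((p2 ∨ p3) ⊃ p1) = 1 ⊃ 6 = 6
¬(p2 ⊃ (p3 ≡ p2)) ⊃ ((p2 ∧ p3) ⊃ ((p2 ∨ p3) ⊃ p1)) = 0 ⊃ 6 = 6
¬((p3 ∧ p2) ≡ (¬p3 ∨ p2)) ⊃ (¬(p2 ⊃ (p3 ≡ p2)) ⊃ ((p2 ∧ p3) ⊃ ((p2 ∨ p3) ⊃ p1))) = 4 ⊃ 6 = 6
((¬¬p3 ∧ (¬p1 ∨ (p1 ⊃ p3))) ≡ ¬(p2 ≡ (p3 ∧ p3))) ⊃ (¬((p3 ∧ p2) ≡ (¬p3 ∨ p2)) ⊃ (¬(p2 ⊃ (p3 ≡ p2)) ⊃ ((p2 ∧ p3) ⊃ ((p2 ∨ p3) ⊃ p1)))) = 6 ⊃ 6 = 6

6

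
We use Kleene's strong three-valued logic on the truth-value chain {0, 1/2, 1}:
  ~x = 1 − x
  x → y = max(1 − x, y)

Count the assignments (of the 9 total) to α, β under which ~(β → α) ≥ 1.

1

α = 0, β = 0 ↦ 0  <
α = 0, β = 1/2 ↦ 1/2  <
α = 0, β = 1 ↦ 1  ≥
α = 1/2, β = 0 ↦ 0  <
α = 1/2, β = 1/2 ↦ 1/2  <
α = 1/2, β = 1 ↦ 1/2  <
α = 1, β = 0 ↦ 0  <
α = 1, β = 1/2 ↦ 0  <
α = 1, β = 1 ↦ 0  <
So 1 of the 9 assignments meets the threshold.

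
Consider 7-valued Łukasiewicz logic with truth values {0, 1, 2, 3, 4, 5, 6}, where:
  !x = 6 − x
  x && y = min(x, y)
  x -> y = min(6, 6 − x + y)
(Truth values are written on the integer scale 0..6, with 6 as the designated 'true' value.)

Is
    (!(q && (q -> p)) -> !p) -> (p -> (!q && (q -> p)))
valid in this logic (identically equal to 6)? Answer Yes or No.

Counterexample: take p = 1, q = 6.
q -> p = 6 -> 1 = 1
q && (q -> p) = 6 && 1 = 1
!(q && (q -> p)) = !1 = 5
!p = !1 = 5
!(q && (q -> p)) -> !p = 5 -> 5 = 6
!q = !6 = 0
q -> p = 6 -> 1 = 1
!q && (q -> p) = 0 && 1 = 0
p -> (!q && (q -> p)) = 1 -> 0 = 5
(!(q && (q -> p)) -> !p) -> (p -> (!q && (q -> p))) = 6 -> 5 = 5
This gives 5 ≠ 6.

No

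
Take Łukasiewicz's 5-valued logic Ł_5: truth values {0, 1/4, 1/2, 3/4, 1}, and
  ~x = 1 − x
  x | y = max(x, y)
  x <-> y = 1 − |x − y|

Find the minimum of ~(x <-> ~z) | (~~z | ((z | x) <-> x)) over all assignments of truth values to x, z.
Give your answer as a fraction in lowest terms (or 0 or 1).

Take x = 0, z = 1/2:
~z = ~1/2 = 1/2
x <-> ~z = 0 <-> 1/2 = 1/2
~(x <-> ~z) = ~1/2 = 1/2
~z = ~1/2 = 1/2
~~z = ~1/2 = 1/2
z | x = 1/2 | 0 = 1/2
(z | x) <-> x = 1/2 <-> 0 = 1/2
~~z | ((z | x) <-> x) = 1/2 | 1/2 = 1/2
~(x <-> ~z) | (~~z | ((z | x) <-> x)) = 1/2 | 1/2 = 1/2
No assignment yields a value below 1/2, so this is the minimum.

1/2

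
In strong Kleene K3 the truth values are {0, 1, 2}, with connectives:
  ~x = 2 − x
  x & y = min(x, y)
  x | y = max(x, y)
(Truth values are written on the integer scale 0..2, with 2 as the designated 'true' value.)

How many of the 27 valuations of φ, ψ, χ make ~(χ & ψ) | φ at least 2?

19

value 2: 19 assignments (counts)
value 1: 7 assignments
value 0: 1 assignment
So 19 of the 27 assignments meet the threshold.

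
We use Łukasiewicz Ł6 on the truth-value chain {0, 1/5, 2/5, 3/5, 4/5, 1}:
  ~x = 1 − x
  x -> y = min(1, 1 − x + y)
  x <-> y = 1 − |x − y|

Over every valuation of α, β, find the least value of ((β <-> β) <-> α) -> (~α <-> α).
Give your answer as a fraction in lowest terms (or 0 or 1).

Take α = 1, β = 0:
β <-> β = 0 <-> 0 = 1
(β <-> β) <-> α = 1 <-> 1 = 1
~α = ~1 = 0
~α <-> α = 0 <-> 1 = 0
((β <-> β) <-> α) -> (~α <-> α) = 1 -> 0 = 0
No assignment yields a value below 0, so this is the minimum.

0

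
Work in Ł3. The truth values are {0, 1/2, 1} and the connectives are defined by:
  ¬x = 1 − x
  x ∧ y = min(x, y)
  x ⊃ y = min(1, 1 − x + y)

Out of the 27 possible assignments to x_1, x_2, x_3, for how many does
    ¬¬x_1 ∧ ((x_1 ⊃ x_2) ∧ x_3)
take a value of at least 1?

1

value 1: 1 assignment (counts)
value 1/2: 9 assignments
value 0: 17 assignments
So 1 of the 27 assignments meets the threshold.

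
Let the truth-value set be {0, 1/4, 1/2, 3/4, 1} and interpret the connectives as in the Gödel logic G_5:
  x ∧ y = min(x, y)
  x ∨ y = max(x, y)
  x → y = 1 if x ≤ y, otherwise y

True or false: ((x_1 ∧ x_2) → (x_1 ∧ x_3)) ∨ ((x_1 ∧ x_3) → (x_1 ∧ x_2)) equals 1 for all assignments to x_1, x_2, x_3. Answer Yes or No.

At x_1 = 1/2, x_2 = 1/4, x_3 = 0, for instance:
x_1 ∧ x_2 = 1/2 ∧ 1/4 = 1/4
x_1 ∧ x_3 = 1/2 ∧ 0 = 0
(x_1 ∧ x_2) → (x_1 ∧ x_3) = 1/4 → 0 = 0
(x_1 ∧ x_3) → (x_1 ∧ x_2) = 0 → 1/4 = 1
((x_1 ∧ x_2) → (x_1 ∧ x_3)) ∨ ((x_1 ∧ x_3) → (x_1 ∧ x_2)) = 0 ∨ 1 = 1
and checking the remaining 124 assignments likewise gives ≥ 1 in every case.

Yes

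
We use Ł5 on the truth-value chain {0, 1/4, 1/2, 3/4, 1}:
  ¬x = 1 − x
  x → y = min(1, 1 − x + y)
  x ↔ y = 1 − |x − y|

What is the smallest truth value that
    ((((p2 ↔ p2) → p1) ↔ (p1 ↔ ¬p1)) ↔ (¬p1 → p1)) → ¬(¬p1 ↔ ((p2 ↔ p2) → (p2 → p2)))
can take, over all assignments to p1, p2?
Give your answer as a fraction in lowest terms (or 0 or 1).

1/2

Take p1 = 1/4, p2 = 0:
p2 ↔ p2 = 0 ↔ 0 = 1
(p2 ↔ p2) → p1 = 1 → 1/4 = 1/4
¬p1 = ¬1/4 = 3/4
p1 ↔ ¬p1 = 1/4 ↔ 3/4 = 1/2
((p2 ↔ p2) → p1) ↔ (p1 ↔ ¬p1) = 1/4 ↔ 1/2 = 3/4
¬p1 = ¬1/4 = 3/4
¬p1 → p1 = 3/4 → 1/4 = 1/2
(((p2 ↔ p2) → p1) ↔ (p1 ↔ ¬p1)) ↔ (¬p1 → p1) = 3/4 ↔ 1/2 = 3/4
¬p1 = ¬1/4 = 3/4
p2 ↔ p2 = 0 ↔ 0 = 1
p2 → p2 = 0 → 0 = 1
(p2 ↔ p2) → (p2 → p2) = 1 → 1 = 1
¬p1 ↔ ((p2 ↔ p2) → (p2 → p2)) = 3/4 ↔ 1 = 3/4
¬(¬p1 ↔ ((p2 ↔ p2) → (p2 → p2))) = ¬3/4 = 1/4
((((p2 ↔ p2) → p1) ↔ (p1 ↔ ¬p1)) ↔ (¬p1 → p1)) → ¬(¬p1 ↔ ((p2 ↔ p2) → (p2 → p2))) = 3/4 → 1/4 = 1/2
No assignment yields a value below 1/2, so this is the minimum.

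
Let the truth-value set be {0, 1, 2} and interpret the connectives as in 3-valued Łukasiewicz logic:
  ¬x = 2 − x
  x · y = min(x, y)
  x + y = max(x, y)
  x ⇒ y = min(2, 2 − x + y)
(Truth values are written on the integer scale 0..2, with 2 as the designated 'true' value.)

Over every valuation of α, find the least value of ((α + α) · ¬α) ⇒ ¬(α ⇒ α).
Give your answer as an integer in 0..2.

Take α = 1:
α + α = 1 + 1 = 1
¬α = ¬1 = 1
(α + α) · ¬α = 1 · 1 = 1
α ⇒ α = 1 ⇒ 1 = 2
¬(α ⇒ α) = ¬2 = 0
((α + α) · ¬α) ⇒ ¬(α ⇒ α) = 1 ⇒ 0 = 1
No assignment yields a value below 1, so this is the minimum.

1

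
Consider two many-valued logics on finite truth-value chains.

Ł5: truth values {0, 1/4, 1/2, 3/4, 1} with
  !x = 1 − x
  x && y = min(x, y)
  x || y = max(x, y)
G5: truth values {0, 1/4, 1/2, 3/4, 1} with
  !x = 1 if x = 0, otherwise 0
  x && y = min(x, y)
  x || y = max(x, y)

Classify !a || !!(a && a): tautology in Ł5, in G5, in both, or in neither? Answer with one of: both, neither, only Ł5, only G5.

only G5

In Ł5: at a = 1/4 the value is 3/4 — not a tautology.
In G5: every assignment gives 1 — tautology.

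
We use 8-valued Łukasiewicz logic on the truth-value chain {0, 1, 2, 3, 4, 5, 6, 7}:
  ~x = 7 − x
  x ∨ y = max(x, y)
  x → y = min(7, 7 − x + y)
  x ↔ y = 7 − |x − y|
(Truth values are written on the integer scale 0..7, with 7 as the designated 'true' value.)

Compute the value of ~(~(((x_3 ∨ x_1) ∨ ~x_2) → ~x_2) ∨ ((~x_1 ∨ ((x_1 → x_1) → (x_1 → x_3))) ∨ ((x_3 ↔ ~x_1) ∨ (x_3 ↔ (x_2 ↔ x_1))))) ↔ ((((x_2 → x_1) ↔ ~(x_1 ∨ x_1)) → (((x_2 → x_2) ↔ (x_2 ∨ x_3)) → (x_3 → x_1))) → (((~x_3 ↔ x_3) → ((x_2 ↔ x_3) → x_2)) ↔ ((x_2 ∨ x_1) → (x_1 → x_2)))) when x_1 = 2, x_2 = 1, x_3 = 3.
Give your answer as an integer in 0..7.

3

x_3 ∨ x_1 = 3 ∨ 2 = 3
~x_2 = ~1 = 6
(x_3 ∨ x_1) ∨ ~x_2 = 3 ∨ 6 = 6
~x_2 = ~1 = 6
((x_3 ∨ x_1) ∨ ~x_2) → ~x_2 = 6 → 6 = 7
~(((x_3 ∨ x_1) ∨ ~x_2) → ~x_2) = ~7 = 0
~x_1 = ~2 = 5
x_1 → x_1 = 2 → 2 = 7
x_1 → x_3 = 2 → 3 = 7
(x_1 → x_1) → (x_1 → x_3) = 7 → 7 = 7
~x_1 ∨ ((x_1 → x_1) → (x_1 → x_3)) = 5 ∨ 7 = 7
~x_1 = ~2 = 5
x_3 ↔ ~x_1 = 3 ↔ 5 = 5
x_2 ↔ x_1 = 1 ↔ 2 = 6
x_3 ↔ (x_2 ↔ x_1) = 3 ↔ 6 = 4
(x_3 ↔ ~x_1) ∨ (x_3 ↔ (x_2 ↔ x_1)) = 5 ∨ 4 = 5
(~x_1 ∨ ((x_1 → x_1) → (x_1 → x_3))) ∨ ((x_3 ↔ ~x_1) ∨ (x_3 ↔ (x_2 ↔ x_1))) = 7 ∨ 5 = 7
~(((x_3 ∨ x_1) ∨ ~x_2) → ~x_2) ∨ ((~x_1 ∨ ((x_1 → x_1) → (x_1 → x_3))) ∨ ((x_3 ↔ ~x_1) ∨ (x_3 ↔ (x_2 ↔ x_1)))) = 0 ∨ 7 = 7
~(~(((x_3 ∨ x_1) ∨ ~x_2) → ~x_2) ∨ ((~x_1 ∨ ((x_1 → x_1) → (x_1 → x_3))) ∨ ((x_3 ↔ ~x_1) ∨ (x_3 ↔ (x_2 ↔ x_1))))) = ~7 = 0
x_2 → x_1 = 1 → 2 = 7
x_1 ∨ x_1 = 2 ∨ 2 = 2
~(x_1 ∨ x_1) = ~2 = 5
(x_2 → x_1) ↔ ~(x_1 ∨ x_1) = 7 ↔ 5 = 5
x_2 → x_2 = 1 → 1 = 7
x_2 ∨ x_3 = 1 ∨ 3 = 3
(x_2 → x_2) ↔ (x_2 ∨ x_3) = 7 ↔ 3 = 3
x_3 → x_1 = 3 → 2 = 6
((x_2 → x_2) ↔ (x_2 ∨ x_3)) → (x_3 → x_1) = 3 → 6 = 7
((x_2 → x_1) ↔ ~(x_1 ∨ x_1)) → (((x_2 → x_2) ↔ (x_2 ∨ x_3)) → (x_3 → x_1)) = 5 → 7 = 7
~x_3 = ~3 = 4
~x_3 ↔ x_3 = 4 ↔ 3 = 6
x_2 ↔ x_3 = 1 ↔ 3 = 5
(x_2 ↔ x_3) → x_2 = 5 → 1 = 3
(~x_3 ↔ x_3) → ((x_2 ↔ x_3) → x_2) = 6 → 3 = 4
x_2 ∨ x_1 = 1 ∨ 2 = 2
x_1 → x_2 = 2 → 1 = 6
(x_2 ∨ x_1) → (x_1 → x_2) = 2 → 6 = 7
((~x_3 ↔ x_3) → ((x_2 ↔ x_3) → x_2)) ↔ ((x_2 ∨ x_1) → (x_1 → x_2)) = 4 ↔ 7 = 4
(((x_2 → x_1) ↔ ~(x_1 ∨ x_1)) → (((x_2 → x_2) ↔ (x_2 ∨ x_3)) → (x_3 → x_1))) → (((~x_3 ↔ x_3) → ((x_2 ↔ x_3) → x_2)) ↔ ((x_2 ∨ x_1) → (x_1 → x_2))) = 7 → 4 = 4
~(~(((x_3 ∨ x_1) ∨ ~x_2) → ~x_2) ∨ ((~x_1 ∨ ((x_1 → x_1) → (x_1 → x_3))) ∨ ((x_3 ↔ ~x_1) ∨ (x_3 ↔ (x_2 ↔ x_1))))) ↔ ((((x_2 → x_1) ↔ ~(x_1 ∨ x_1)) → (((x_2 → x_2) ↔ (x_2 ∨ x_3)) → (x_3 → x_1))) → (((~x_3 ↔ x_3) → ((x_2 ↔ x_3) → x_2)) ↔ ((x_2 ∨ x_1) → (x_1 → x_2)))) = 0 ↔ 4 = 3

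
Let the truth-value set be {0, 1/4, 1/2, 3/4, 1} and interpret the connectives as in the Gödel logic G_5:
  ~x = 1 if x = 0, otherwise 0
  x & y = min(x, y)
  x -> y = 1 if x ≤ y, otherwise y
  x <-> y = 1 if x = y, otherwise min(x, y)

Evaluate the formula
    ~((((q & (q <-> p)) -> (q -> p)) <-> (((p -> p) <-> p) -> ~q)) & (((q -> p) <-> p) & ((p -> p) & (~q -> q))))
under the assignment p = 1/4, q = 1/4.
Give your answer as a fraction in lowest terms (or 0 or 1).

q <-> p = 1/4 <-> 1/4 = 1
q & (q <-> p) = 1/4 & 1 = 1/4
q -> p = 1/4 -> 1/4 = 1
(q & (q <-> p)) -> (q -> p) = 1/4 -> 1 = 1
p -> p = 1/4 -> 1/4 = 1
(p -> p) <-> p = 1 <-> 1/4 = 1/4
~q = ~1/4 = 0
((p -> p) <-> p) -> ~q = 1/4 -> 0 = 0
((q & (q <-> p)) -> (q -> p)) <-> (((p -> p) <-> p) -> ~q) = 1 <-> 0 = 0
q -> p = 1/4 -> 1/4 = 1
(q -> p) <-> p = 1 <-> 1/4 = 1/4
p -> p = 1/4 -> 1/4 = 1
~q = ~1/4 = 0
~q -> q = 0 -> 1/4 = 1
(p -> p) & (~q -> q) = 1 & 1 = 1
((q -> p) <-> p) & ((p -> p) & (~q -> q)) = 1/4 & 1 = 1/4
(((q & (q <-> p)) -> (q -> p)) <-> (((p -> p) <-> p) -> ~q)) & (((q -> p) <-> p) & ((p -> p) & (~q -> q))) = 0 & 1/4 = 0
~((((q & (q <-> p)) -> (q -> p)) <-> (((p -> p) <-> p) -> ~q)) & (((q -> p) <-> p) & ((p -> p) & (~q -> q)))) = ~0 = 1

1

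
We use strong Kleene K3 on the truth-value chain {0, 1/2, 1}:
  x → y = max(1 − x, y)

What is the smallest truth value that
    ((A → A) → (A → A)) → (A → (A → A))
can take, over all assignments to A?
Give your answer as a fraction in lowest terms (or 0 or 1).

Take A = 1/2:
A → A = 1/2 → 1/2 = 1/2
A → A = 1/2 → 1/2 = 1/2
(A → A) → (A → A) = 1/2 → 1/2 = 1/2
A → A = 1/2 → 1/2 = 1/2
A → (A → A) = 1/2 → 1/2 = 1/2
((A → A) → (A → A)) → (A → (A → A)) = 1/2 → 1/2 = 1/2
No assignment yields a value below 1/2, so this is the minimum.

1/2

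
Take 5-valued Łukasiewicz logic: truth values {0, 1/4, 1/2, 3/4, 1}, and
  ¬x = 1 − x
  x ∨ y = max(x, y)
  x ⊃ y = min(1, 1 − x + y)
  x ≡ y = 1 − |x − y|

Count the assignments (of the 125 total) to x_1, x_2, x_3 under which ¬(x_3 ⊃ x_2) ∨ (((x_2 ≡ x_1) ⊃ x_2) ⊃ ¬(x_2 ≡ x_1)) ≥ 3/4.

65

value 1: 30 assignments (counts)
value 3/4: 35 assignments (counts)
value 1/2: 35 assignments
value 1/4: 20 assignments
value 0: 5 assignments
So 65 of the 125 assignments meet the threshold.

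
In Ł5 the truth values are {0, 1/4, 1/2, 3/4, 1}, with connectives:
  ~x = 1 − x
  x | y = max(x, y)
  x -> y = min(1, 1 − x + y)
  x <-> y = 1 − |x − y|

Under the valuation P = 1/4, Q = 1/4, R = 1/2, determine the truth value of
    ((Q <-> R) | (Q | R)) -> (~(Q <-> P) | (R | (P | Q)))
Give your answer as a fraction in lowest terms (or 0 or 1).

3/4

Q <-> R = 1/4 <-> 1/2 = 3/4
Q | R = 1/4 | 1/2 = 1/2
(Q <-> R) | (Q | R) = 3/4 | 1/2 = 3/4
Q <-> P = 1/4 <-> 1/4 = 1
~(Q <-> P) = ~1 = 0
P | Q = 1/4 | 1/4 = 1/4
R | (P | Q) = 1/2 | 1/4 = 1/2
~(Q <-> P) | (R | (P | Q)) = 0 | 1/2 = 1/2
((Q <-> R) | (Q | R)) -> (~(Q <-> P) | (R | (P | Q))) = 3/4 -> 1/2 = 3/4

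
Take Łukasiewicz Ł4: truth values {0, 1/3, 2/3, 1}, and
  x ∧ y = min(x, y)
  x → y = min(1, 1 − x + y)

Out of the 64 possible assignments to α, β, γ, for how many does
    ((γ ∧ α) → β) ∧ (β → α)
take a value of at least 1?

value 1: 26 assignments (counts)
value 2/3: 21 assignments
value 1/3: 12 assignments
value 0: 5 assignments
So 26 of the 64 assignments meet the threshold.

26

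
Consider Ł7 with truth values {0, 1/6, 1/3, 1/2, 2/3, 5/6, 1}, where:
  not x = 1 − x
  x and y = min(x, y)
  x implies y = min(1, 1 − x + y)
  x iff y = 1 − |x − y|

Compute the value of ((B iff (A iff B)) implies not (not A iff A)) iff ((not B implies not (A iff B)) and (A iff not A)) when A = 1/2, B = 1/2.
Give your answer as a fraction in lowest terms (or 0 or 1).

1

A iff B = 1/2 iff 1/2 = 1
B iff (A iff B) = 1/2 iff 1 = 1/2
not A = not 1/2 = 1/2
not A iff A = 1/2 iff 1/2 = 1
not (not A iff A) = not 1 = 0
(B iff (A iff B)) implies not (not A iff A) = 1/2 implies 0 = 1/2
not B = not 1/2 = 1/2
A iff B = 1/2 iff 1/2 = 1
not (A iff B) = not 1 = 0
not B implies not (A iff B) = 1/2 implies 0 = 1/2
not A = not 1/2 = 1/2
A iff not A = 1/2 iff 1/2 = 1
(not B implies not (A iff B)) and (A iff not A) = 1/2 and 1 = 1/2
((B iff (A iff B)) implies not (not A iff A)) iff ((not B implies not (A iff B)) and (A iff not A)) = 1/2 iff 1/2 = 1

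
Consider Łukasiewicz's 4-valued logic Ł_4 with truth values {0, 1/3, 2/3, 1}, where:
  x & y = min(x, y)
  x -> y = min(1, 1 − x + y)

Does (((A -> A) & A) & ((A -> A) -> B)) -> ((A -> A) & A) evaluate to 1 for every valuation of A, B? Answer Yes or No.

A = 0, B = 0 ↦ 1
A = 0, B = 1/3 ↦ 1
A = 0, B = 2/3 ↦ 1
A = 0, B = 1 ↦ 1
A = 1/3, B = 0 ↦ 1
A = 1/3, B = 1/3 ↦ 1
A = 1/3, B = 2/3 ↦ 1
A = 1/3, B = 1 ↦ 1
A = 2/3, B = 0 ↦ 1
A = 2/3, B = 1/3 ↦ 1
A = 2/3, B = 2/3 ↦ 1
A = 2/3, B = 1 ↦ 1
A = 1, B = 0 ↦ 1
A = 1, B = 1/3 ↦ 1
A = 1, B = 2/3 ↦ 1
A = 1, B = 1 ↦ 1
Every assignment gives a value ≥ 1.

Yes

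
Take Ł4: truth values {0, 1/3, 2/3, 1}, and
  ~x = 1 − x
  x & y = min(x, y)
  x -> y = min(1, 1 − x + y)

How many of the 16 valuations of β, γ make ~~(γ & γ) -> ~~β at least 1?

β = 0, γ = 0 ↦ 1  ≥
β = 0, γ = 1/3 ↦ 2/3  <
β = 0, γ = 2/3 ↦ 1/3  <
β = 0, γ = 1 ↦ 0  <
β = 1/3, γ = 0 ↦ 1  ≥
β = 1/3, γ = 1/3 ↦ 1  ≥
β = 1/3, γ = 2/3 ↦ 2/3  <
β = 1/3, γ = 1 ↦ 1/3  <
β = 2/3, γ = 0 ↦ 1  ≥
β = 2/3, γ = 1/3 ↦ 1  ≥
β = 2/3, γ = 2/3 ↦ 1  ≥
β = 2/3, γ = 1 ↦ 2/3  <
β = 1, γ = 0 ↦ 1  ≥
β = 1, γ = 1/3 ↦ 1  ≥
β = 1, γ = 2/3 ↦ 1  ≥
β = 1, γ = 1 ↦ 1  ≥
So 10 of the 16 assignments meet the threshold.

10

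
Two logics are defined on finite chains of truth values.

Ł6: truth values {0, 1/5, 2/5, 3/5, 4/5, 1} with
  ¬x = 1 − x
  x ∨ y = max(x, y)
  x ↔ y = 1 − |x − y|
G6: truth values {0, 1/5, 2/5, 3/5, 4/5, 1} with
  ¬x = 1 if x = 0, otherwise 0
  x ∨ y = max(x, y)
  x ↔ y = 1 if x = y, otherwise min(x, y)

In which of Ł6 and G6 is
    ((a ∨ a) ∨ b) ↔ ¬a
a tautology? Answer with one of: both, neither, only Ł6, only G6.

neither

In Ł6: at a = 0, b = 0 the value is 0 — not a tautology.
In G6: at a = 0, b = 0 the value is 0 — not a tautology.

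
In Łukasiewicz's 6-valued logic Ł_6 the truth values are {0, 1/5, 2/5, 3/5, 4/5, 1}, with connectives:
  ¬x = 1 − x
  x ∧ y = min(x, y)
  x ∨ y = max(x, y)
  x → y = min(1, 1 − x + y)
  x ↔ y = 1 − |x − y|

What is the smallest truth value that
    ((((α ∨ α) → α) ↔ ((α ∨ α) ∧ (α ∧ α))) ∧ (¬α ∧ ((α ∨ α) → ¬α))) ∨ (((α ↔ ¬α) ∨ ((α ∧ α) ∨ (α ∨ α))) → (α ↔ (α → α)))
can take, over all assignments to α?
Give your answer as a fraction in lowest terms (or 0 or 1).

3/5

Take α = 2/5:
α ∨ α = 2/5 ∨ 2/5 = 2/5
(α ∨ α) → α = 2/5 → 2/5 = 1
α ∨ α = 2/5 ∨ 2/5 = 2/5
α ∧ α = 2/5 ∧ 2/5 = 2/5
(α ∨ α) ∧ (α ∧ α) = 2/5 ∧ 2/5 = 2/5
((α ∨ α) → α) ↔ ((α ∨ α) ∧ (α ∧ α)) = 1 ↔ 2/5 = 2/5
¬α = ¬2/5 = 3/5
α ∨ α = 2/5 ∨ 2/5 = 2/5
¬α = ¬2/5 = 3/5
(α ∨ α) → ¬α = 2/5 → 3/5 = 1
¬α ∧ ((α ∨ α) → ¬α) = 3/5 ∧ 1 = 3/5
(((α ∨ α) → α) ↔ ((α ∨ α) ∧ (α ∧ α))) ∧ (¬α ∧ ((α ∨ α) → ¬α)) = 2/5 ∧ 3/5 = 2/5
¬α = ¬2/5 = 3/5
α ↔ ¬α = 2/5 ↔ 3/5 = 4/5
α ∧ α = 2/5 ∧ 2/5 = 2/5
α ∨ α = 2/5 ∨ 2/5 = 2/5
(α ∧ α) ∨ (α ∨ α) = 2/5 ∨ 2/5 = 2/5
(α ↔ ¬α) ∨ ((α ∧ α) ∨ (α ∨ α)) = 4/5 ∨ 2/5 = 4/5
α → α = 2/5 → 2/5 = 1
α ↔ (α → α) = 2/5 ↔ 1 = 2/5
((α ↔ ¬α) ∨ ((α ∧ α) ∨ (α ∨ α))) → (α ↔ (α → α)) = 4/5 → 2/5 = 3/5
((((α ∨ α) → α) ↔ ((α ∨ α) ∧ (α ∧ α))) ∧ (¬α ∧ ((α ∨ α) → ¬α))) ∨ (((α ↔ ¬α) ∨ ((α ∧ α) ∨ (α ∨ α))) → (α ↔ (α → α))) = 2/5 ∨ 3/5 = 3/5
No assignment yields a value below 3/5, so this is the minimum.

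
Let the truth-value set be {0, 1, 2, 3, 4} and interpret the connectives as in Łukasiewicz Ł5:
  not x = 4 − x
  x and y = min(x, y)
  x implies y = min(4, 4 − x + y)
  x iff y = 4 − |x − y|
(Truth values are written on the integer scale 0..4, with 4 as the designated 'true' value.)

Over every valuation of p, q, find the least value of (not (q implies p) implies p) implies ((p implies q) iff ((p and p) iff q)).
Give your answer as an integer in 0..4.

2

Take p = 2, q = 4:
q implies p = 4 implies 2 = 2
not (q implies p) = not 2 = 2
not (q implies p) implies p = 2 implies 2 = 4
p implies q = 2 implies 4 = 4
p and p = 2 and 2 = 2
(p and p) iff q = 2 iff 4 = 2
(p implies q) iff ((p and p) iff q) = 4 iff 2 = 2
(not (q implies p) implies p) implies ((p implies q) iff ((p and p) iff q)) = 4 implies 2 = 2
No assignment yields a value below 2, so this is the minimum.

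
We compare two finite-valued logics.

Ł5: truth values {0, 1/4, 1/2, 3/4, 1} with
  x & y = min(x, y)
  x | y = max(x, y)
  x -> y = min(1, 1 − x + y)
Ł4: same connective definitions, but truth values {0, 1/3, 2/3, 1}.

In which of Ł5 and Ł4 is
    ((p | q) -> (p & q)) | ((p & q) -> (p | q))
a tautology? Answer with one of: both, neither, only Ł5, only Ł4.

both

In Ł5: every assignment gives 1 — tautology.
In Ł4: every assignment gives 1 — tautology.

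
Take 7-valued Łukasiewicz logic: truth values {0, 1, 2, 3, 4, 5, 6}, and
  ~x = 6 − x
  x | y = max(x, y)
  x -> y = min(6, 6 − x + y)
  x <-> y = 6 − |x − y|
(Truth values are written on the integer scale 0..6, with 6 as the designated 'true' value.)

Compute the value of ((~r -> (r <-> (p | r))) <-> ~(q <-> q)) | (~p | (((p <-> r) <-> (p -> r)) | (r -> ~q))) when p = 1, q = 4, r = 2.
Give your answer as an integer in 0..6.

~r = ~2 = 4
p | r = 1 | 2 = 2
r <-> (p | r) = 2 <-> 2 = 6
~r -> (r <-> (p | r)) = 4 -> 6 = 6
q <-> q = 4 <-> 4 = 6
~(q <-> q) = ~6 = 0
(~r -> (r <-> (p | r))) <-> ~(q <-> q) = 6 <-> 0 = 0
~p = ~1 = 5
p <-> r = 1 <-> 2 = 5
p -> r = 1 -> 2 = 6
(p <-> r) <-> (p -> r) = 5 <-> 6 = 5
~q = ~4 = 2
r -> ~q = 2 -> 2 = 6
((p <-> r) <-> (p -> r)) | (r -> ~q) = 5 | 6 = 6
~p | (((p <-> r) <-> (p -> r)) | (r -> ~q)) = 5 | 6 = 6
((~r -> (r <-> (p | r))) <-> ~(q <-> q)) | (~p | (((p <-> r) <-> (p -> r)) | (r -> ~q))) = 0 | 6 = 6

6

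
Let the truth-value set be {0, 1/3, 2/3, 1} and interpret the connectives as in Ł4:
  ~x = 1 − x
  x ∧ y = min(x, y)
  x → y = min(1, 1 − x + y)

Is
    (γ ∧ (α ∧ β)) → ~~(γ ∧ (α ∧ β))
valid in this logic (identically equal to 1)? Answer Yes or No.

At α = 1/3, β = 0, γ = 1, for instance:
α ∧ β = 1/3 ∧ 0 = 0
γ ∧ (α ∧ β) = 1 ∧ 0 = 0
~(γ ∧ (α ∧ β)) = ~0 = 1
~~(γ ∧ (α ∧ β)) = ~1 = 0
(γ ∧ (α ∧ β)) → ~~(γ ∧ (α ∧ β)) = 0 → 0 = 1
and checking the remaining 63 assignments likewise gives ≥ 1 in every case.

Yes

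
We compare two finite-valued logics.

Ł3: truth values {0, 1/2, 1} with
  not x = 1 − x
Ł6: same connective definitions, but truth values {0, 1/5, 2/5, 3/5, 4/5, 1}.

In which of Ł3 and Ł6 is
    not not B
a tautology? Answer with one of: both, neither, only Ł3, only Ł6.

In Ł3: at B = 0 the value is 0 — not a tautology.
In Ł6: at B = 0 the value is 0 — not a tautology.

neither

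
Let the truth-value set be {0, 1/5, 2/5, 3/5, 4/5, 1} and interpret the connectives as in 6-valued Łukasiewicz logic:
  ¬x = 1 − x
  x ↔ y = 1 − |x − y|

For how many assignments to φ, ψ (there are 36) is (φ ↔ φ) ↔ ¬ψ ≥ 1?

6

value 1: 6 assignments (counts)
value 4/5: 6 assignments
value 3/5: 6 assignments
value 2/5: 6 assignments
value 1/5: 6 assignments
value 0: 6 assignments
So 6 of the 36 assignments meet the threshold.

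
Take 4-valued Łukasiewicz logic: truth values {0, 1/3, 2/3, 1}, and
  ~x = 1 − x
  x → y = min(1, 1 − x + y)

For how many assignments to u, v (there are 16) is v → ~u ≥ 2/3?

u = 0, v = 0 ↦ 1  ≥
u = 0, v = 1/3 ↦ 1  ≥
u = 0, v = 2/3 ↦ 1  ≥
u = 0, v = 1 ↦ 1  ≥
u = 1/3, v = 0 ↦ 1  ≥
u = 1/3, v = 1/3 ↦ 1  ≥
u = 1/3, v = 2/3 ↦ 1  ≥
u = 1/3, v = 1 ↦ 2/3  ≥
u = 2/3, v = 0 ↦ 1  ≥
u = 2/3, v = 1/3 ↦ 1  ≥
u = 2/3, v = 2/3 ↦ 2/3  ≥
u = 2/3, v = 1 ↦ 1/3  <
u = 1, v = 0 ↦ 1  ≥
u = 1, v = 1/3 ↦ 2/3  ≥
u = 1, v = 2/3 ↦ 1/3  <
u = 1, v = 1 ↦ 0  <
So 13 of the 16 assignments meet the threshold.

13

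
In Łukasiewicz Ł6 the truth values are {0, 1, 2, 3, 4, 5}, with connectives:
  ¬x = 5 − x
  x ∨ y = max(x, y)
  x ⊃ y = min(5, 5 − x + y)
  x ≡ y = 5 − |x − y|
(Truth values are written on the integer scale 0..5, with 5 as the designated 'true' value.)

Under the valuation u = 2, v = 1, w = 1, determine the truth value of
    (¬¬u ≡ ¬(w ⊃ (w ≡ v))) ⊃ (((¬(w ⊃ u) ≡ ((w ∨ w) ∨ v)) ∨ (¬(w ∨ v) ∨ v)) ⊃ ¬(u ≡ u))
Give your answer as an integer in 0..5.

3

¬u = ¬2 = 3
¬¬u = ¬3 = 2
w ≡ v = 1 ≡ 1 = 5
w ⊃ (w ≡ v) = 1 ⊃ 5 = 5
¬(w ⊃ (w ≡ v)) = ¬5 = 0
¬¬u ≡ ¬(w ⊃ (w ≡ v)) = 2 ≡ 0 = 3
w ⊃ u = 1 ⊃ 2 = 5
¬(w ⊃ u) = ¬5 = 0
w ∨ w = 1 ∨ 1 = 1
(w ∨ w) ∨ v = 1 ∨ 1 = 1
¬(w ⊃ u) ≡ ((w ∨ w) ∨ v) = 0 ≡ 1 = 4
w ∨ v = 1 ∨ 1 = 1
¬(w ∨ v) = ¬1 = 4
¬(w ∨ v) ∨ v = 4 ∨ 1 = 4
(¬(w ⊃ u) ≡ ((w ∨ w) ∨ v)) ∨ (¬(w ∨ v) ∨ v) = 4 ∨ 4 = 4
u ≡ u = 2 ≡ 2 = 5
¬(u ≡ u) = ¬5 = 0
((¬(w ⊃ u) ≡ ((w ∨ w) ∨ v)) ∨ (¬(w ∨ v) ∨ v)) ⊃ ¬(u ≡ u) = 4 ⊃ 0 = 1
(¬¬u ≡ ¬(w ⊃ (w ≡ v))) ⊃ (((¬(w ⊃ u) ≡ ((w ∨ w) ∨ v)) ∨ (¬(w ∨ v) ∨ v)) ⊃ ¬(u ≡ u)) = 3 ⊃ 1 = 3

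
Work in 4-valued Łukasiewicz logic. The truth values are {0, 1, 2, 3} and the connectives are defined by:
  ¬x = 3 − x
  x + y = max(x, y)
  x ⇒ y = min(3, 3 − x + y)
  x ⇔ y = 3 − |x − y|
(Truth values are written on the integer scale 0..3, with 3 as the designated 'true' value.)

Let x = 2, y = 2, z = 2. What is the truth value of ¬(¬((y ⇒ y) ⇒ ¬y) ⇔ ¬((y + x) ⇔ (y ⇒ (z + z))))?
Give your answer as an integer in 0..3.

y ⇒ y = 2 ⇒ 2 = 3
¬y = ¬2 = 1
(y ⇒ y) ⇒ ¬y = 3 ⇒ 1 = 1
¬((y ⇒ y) ⇒ ¬y) = ¬1 = 2
y + x = 2 + 2 = 2
z + z = 2 + 2 = 2
y ⇒ (z + z) = 2 ⇒ 2 = 3
(y + x) ⇔ (y ⇒ (z + z)) = 2 ⇔ 3 = 2
¬((y + x) ⇔ (y ⇒ (z + z))) = ¬2 = 1
¬((y ⇒ y) ⇒ ¬y) ⇔ ¬((y + x) ⇔ (y ⇒ (z + z))) = 2 ⇔ 1 = 2
¬(¬((y ⇒ y) ⇒ ¬y) ⇔ ¬((y + x) ⇔ (y ⇒ (z + z)))) = ¬2 = 1

1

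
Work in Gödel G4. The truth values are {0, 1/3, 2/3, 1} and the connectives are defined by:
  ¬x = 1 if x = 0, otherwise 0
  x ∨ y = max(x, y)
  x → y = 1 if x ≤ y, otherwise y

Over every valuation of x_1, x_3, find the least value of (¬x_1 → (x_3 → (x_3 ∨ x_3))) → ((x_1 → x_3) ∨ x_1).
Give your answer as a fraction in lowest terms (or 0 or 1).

1/3

Take x_1 = 1/3, x_3 = 0:
¬x_1 = ¬1/3 = 0
x_3 ∨ x_3 = 0 ∨ 0 = 0
x_3 → (x_3 ∨ x_3) = 0 → 0 = 1
¬x_1 → (x_3 → (x_3 ∨ x_3)) = 0 → 1 = 1
x_1 → x_3 = 1/3 → 0 = 0
(x_1 → x_3) ∨ x_1 = 0 ∨ 1/3 = 1/3
(¬x_1 → (x_3 → (x_3 ∨ x_3))) → ((x_1 → x_3) ∨ x_1) = 1 → 1/3 = 1/3
No assignment yields a value below 1/3, so this is the minimum.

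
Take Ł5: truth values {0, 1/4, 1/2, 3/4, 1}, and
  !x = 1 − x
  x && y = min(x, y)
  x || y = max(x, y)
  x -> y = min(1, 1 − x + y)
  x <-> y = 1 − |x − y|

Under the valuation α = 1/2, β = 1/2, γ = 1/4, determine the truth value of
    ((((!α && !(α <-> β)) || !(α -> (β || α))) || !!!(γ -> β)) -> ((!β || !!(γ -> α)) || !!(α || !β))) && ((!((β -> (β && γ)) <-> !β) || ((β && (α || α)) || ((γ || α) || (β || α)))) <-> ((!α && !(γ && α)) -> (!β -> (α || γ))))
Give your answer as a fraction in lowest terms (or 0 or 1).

!α = !1/2 = 1/2
α <-> β = 1/2 <-> 1/2 = 1
!(α <-> β) = !1 = 0
!α && !(α <-> β) = 1/2 && 0 = 0
β || α = 1/2 || 1/2 = 1/2
α -> (β || α) = 1/2 -> 1/2 = 1
!(α -> (β || α)) = !1 = 0
(!α && !(α <-> β)) || !(α -> (β || α)) = 0 || 0 = 0
γ -> β = 1/4 -> 1/2 = 1
!(γ -> β) = !1 = 0
!!(γ -> β) = !0 = 1
!!!(γ -> β) = !1 = 0
((!α && !(α <-> β)) || !(α -> (β || α))) || !!!(γ -> β) = 0 || 0 = 0
!β = !1/2 = 1/2
γ -> α = 1/4 -> 1/2 = 1
!(γ -> α) = !1 = 0
!!(γ -> α) = !0 = 1
!β || !!(γ -> α) = 1/2 || 1 = 1
!β = !1/2 = 1/2
α || !β = 1/2 || 1/2 = 1/2
!(α || !β) = !1/2 = 1/2
!!(α || !β) = !1/2 = 1/2
(!β || !!(γ -> α)) || !!(α || !β) = 1 || 1/2 = 1
(((!α && !(α <-> β)) || !(α -> (β || α))) || !!!(γ -> β)) -> ((!β || !!(γ -> α)) || !!(α || !β)) = 0 -> 1 = 1
β && γ = 1/2 && 1/4 = 1/4
β -> (β && γ) = 1/2 -> 1/4 = 3/4
!β = !1/2 = 1/2
(β -> (β && γ)) <-> !β = 3/4 <-> 1/2 = 3/4
!((β -> (β && γ)) <-> !β) = !3/4 = 1/4
α || α = 1/2 || 1/2 = 1/2
β && (α || α) = 1/2 && 1/2 = 1/2
γ || α = 1/4 || 1/2 = 1/2
β || α = 1/2 || 1/2 = 1/2
(γ || α) || (β || α) = 1/2 || 1/2 = 1/2
(β && (α || α)) || ((γ || α) || (β || α)) = 1/2 || 1/2 = 1/2
!((β -> (β && γ)) <-> !β) || ((β && (α || α)) || ((γ || α) || (β || α))) = 1/4 || 1/2 = 1/2
!α = !1/2 = 1/2
γ && α = 1/4 && 1/2 = 1/4
!(γ && α) = !1/4 = 3/4
!α && !(γ && α) = 1/2 && 3/4 = 1/2
!β = !1/2 = 1/2
α || γ = 1/2 || 1/4 = 1/2
!β -> (α || γ) = 1/2 -> 1/2 = 1
(!α && !(γ && α)) -> (!β -> (α || γ)) = 1/2 -> 1 = 1
(!((β -> (β && γ)) <-> !β) || ((β && (α || α)) || ((γ || α) || (β || α)))) <-> ((!α && !(γ && α)) -> (!β -> (α || γ))) = 1/2 <-> 1 = 1/2
((((!α && !(α <-> β)) || !(α -> (β || α))) || !!!(γ -> β)) -> ((!β || !!(γ -> α)) || !!(α || !β))) && ((!((β -> (β && γ)) <-> !β) || ((β && (α || α)) || ((γ || α) || (β || α)))) <-> ((!α && !(γ && α)) -> (!β -> (α || γ)))) = 1 && 1/2 = 1/2

1/2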